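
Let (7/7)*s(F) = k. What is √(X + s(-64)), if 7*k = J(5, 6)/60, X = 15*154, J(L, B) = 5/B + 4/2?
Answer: √407485190/420 ≈ 48.063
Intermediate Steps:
J(L, B) = 2 + 5/B (J(L, B) = 5/B + 4*(½) = 5/B + 2 = 2 + 5/B)
X = 2310
k = 17/2520 (k = ((2 + 5/6)/60)/7 = ((2 + 5*(⅙))*(1/60))/7 = ((2 + ⅚)*(1/60))/7 = ((17/6)*(1/60))/7 = (⅐)*(17/360) = 17/2520 ≈ 0.0067460)
s(F) = 17/2520
√(X + s(-64)) = √(2310 + 17/2520) = √(5821217/2520) = √407485190/420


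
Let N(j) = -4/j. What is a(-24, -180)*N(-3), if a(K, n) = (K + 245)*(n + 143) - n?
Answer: -31988/3 ≈ -10663.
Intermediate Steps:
a(K, n) = -n + (143 + n)*(245 + K) (a(K, n) = (245 + K)*(143 + n) - n = (143 + n)*(245 + K) - n = -n + (143 + n)*(245 + K))
a(-24, -180)*N(-3) = (35035 + 143*(-24) + 244*(-180) - 24*(-180))*(-4/(-3)) = (35035 - 3432 - 43920 + 4320)*(-4*(-1/3)) = -7997*4/3 = -31988/3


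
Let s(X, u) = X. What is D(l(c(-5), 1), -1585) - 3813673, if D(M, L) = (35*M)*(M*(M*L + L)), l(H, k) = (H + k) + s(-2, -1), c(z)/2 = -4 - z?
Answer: -3924623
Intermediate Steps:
c(z) = -8 - 2*z (c(z) = 2*(-4 - z) = -8 - 2*z)
l(H, k) = -2 + H + k (l(H, k) = (H + k) - 2 = -2 + H + k)
D(M, L) = 35*M²*(L + L*M) (D(M, L) = (35*M)*(M*(L*M + L)) = (35*M)*(M*(L + L*M)) = 35*M²*(L + L*M))
D(l(c(-5), 1), -1585) - 3813673 = 35*(-1585)*(-2 + (-8 - 2*(-5)) + 1)²*(1 + (-2 + (-8 - 2*(-5)) + 1)) - 3813673 = 35*(-1585)*(-2 + (-8 + 10) + 1)²*(1 + (-2 + (-8 + 10) + 1)) - 3813673 = 35*(-1585)*(-2 + 2 + 1)²*(1 + (-2 + 2 + 1)) - 3813673 = 35*(-1585)*1²*(1 + 1) - 3813673 = 35*(-1585)*1*2 - 3813673 = -110950 - 3813673 = -3924623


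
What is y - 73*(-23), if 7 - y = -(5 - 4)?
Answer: 1687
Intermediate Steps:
y = 8 (y = 7 - (-1)*(5 - 4) = 7 - (-1) = 7 - 1*(-1) = 7 + 1 = 8)
y - 73*(-23) = 8 - 73*(-23) = 8 + 1679 = 1687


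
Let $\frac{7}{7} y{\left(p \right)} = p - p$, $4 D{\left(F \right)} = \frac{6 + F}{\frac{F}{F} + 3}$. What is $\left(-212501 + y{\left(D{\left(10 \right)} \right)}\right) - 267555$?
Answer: $-480056$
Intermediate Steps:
$D{\left(F \right)} = \frac{3}{8} + \frac{F}{16}$ ($D{\left(F \right)} = \frac{\left(6 + F\right) \frac{1}{\frac{F}{F} + 3}}{4} = \frac{\left(6 + F\right) \frac{1}{1 + 3}}{4} = \frac{\left(6 + F\right) \frac{1}{4}}{4} = \frac{\frac{3}{2} + \frac{F}{4}}{4} = \frac{3}{8} + \frac{F}{16}$)
$y{\left(p \right)} = 0$ ($y{\left(p \right)} = p - p = 0$)
$\left(-212501 + y{\left(D{\left(10 \right)} \right)}\right) - 267555 = \left(-212501 + 0\right) - 267555 = -212501 - 267555 = -480056$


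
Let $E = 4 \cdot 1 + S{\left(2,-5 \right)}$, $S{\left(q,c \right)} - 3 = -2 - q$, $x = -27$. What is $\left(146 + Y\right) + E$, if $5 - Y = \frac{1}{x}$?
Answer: $\frac{4159}{27} \approx 154.04$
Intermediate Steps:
$S{\left(q,c \right)} = 1 - q$ ($S{\left(q,c \right)} = 3 - \left(2 + q\right) = 1 - q$)
$E = 3$ ($E = 4 \cdot 1 + \left(1 - 2\right) = 4 + \left(1 - 2\right) = 4 - 1 = 3$)
$Y = \frac{136}{27}$ ($Y = 5 - \frac{1}{-27} = 5 - - \frac{1}{27} = 5 + \frac{1}{27} = \frac{136}{27} \approx 5.037$)
$\left(146 + Y\right) + E = \left(146 + \frac{136}{27}\right) + 3 = \frac{4078}{27} + 3 = \frac{4159}{27}$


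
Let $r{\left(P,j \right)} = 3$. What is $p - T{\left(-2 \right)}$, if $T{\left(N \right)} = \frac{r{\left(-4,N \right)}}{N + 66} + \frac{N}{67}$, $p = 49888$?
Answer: $\frac{213919671}{4288} \approx 49888.0$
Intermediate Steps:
$T{\left(N \right)} = \frac{3}{66 + N} + \frac{N}{67}$ ($T{\left(N \right)} = \frac{3}{N + 66} + \frac{N}{67} = \frac{3}{66 + N} + N \frac{1}{67} = \frac{3}{66 + N} + \frac{N}{67}$)
$p - T{\left(-2 \right)} = 49888 - \frac{201 + \left(-2\right)^{2} + 66 \left(-2\right)}{67 \left(66 - 2\right)} = 49888 - \frac{201 + 4 - 132}{67 \cdot 64} = 49888 - \frac{1}{67} \cdot \frac{1}{64} \cdot 73 = 49888 - \frac{73}{4288} = \frac{213919671}{4288}$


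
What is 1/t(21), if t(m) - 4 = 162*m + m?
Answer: 1/3427 ≈ 0.00029180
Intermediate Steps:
t(m) = 4 + 163*m (t(m) = 4 + (162*m + m) = 4 + 163*m)
1/t(21) = 1/(4 + 163*21) = 1/(4 + 3423) = 1/3427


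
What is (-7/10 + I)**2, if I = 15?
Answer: 20449/100 ≈ 204.49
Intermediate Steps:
(-7/10 + I)**2 = (-7/10 + 15)**2 = (143/10)**2 = 20449/100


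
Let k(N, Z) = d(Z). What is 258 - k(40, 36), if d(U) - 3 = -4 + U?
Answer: 223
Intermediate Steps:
d(U) = -1 + U (d(U) = 3 + (-4 + U) = -1 + U)
k(N, Z) = -1 + Z
258 - k(40, 36) = 258 - (-1 + 36) = 258 - 1*35 = 258 - 35 = 223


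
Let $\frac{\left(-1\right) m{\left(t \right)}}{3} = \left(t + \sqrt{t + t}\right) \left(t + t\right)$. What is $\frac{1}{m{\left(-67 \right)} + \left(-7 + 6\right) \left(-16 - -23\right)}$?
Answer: $- \frac{26941}{747472417} - \frac{402 i \sqrt{134}}{747472417} \approx -3.6043 \cdot 10^{-5} - 6.2256 \cdot 10^{-6} i$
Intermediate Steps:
$m{\left(t \right)} = - 6 t \left(t + \sqrt{2} \sqrt{t}\right)$ ($m{\left(t \right)} = - 3 \left(t + \sqrt{t + t}\right) \left(t + t\right) = - 3 \left(t + \sqrt{2 t}\right) 2 t = - 3 \left(t + \sqrt{2} \sqrt{t}\right) 2 t = - 3 \cdot 2 t \left(t + \sqrt{2} \sqrt{t}\right) = - 6 t \left(t + \sqrt{2} \sqrt{t}\right)$)
$\frac{1}{m{\left(-67 \right)} + \left(-7 + 6\right) \left(-16 - -23\right)} = \frac{1}{\left(- 6 \left(-67\right)^{2} - 6 \sqrt{2} \left(-67\right)^{\frac{3}{2}}\right) + \left(-7 + 6\right) \left(-16 - -23\right)} = \frac{1}{\left(\left(-6\right) 4489 - 6 \sqrt{2} \left(- 67 i \sqrt{67}\right)\right) - \left(-16 + 23\right)} = \frac{1}{\left(-26934 + 402 i \sqrt{134}\right) - 7} = \frac{1}{-26941 + 402 i \sqrt{134}}$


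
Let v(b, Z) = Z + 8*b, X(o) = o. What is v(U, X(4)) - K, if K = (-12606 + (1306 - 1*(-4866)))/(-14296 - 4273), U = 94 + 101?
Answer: 29035482/18569 ≈ 1563.7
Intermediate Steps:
U = 195
K = 6434/18569 (K = (-12606 + (1306 + 4866))/(-18569) = (-12606 + 6172)*(-1/18569) = -6434*(-1/18569) = 6434/18569 ≈ 0.34649)
v(U, X(4)) - K = (4 + 8*195) - 1*6434/18569 = (4 + 1560) - 6434/18569 = 1564 - 6434/18569 = 29035482/18569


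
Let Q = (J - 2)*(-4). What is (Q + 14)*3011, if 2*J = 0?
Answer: 66242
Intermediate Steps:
J = 0 (J = (½)*0 = 0)
Q = 8 (Q = (0 - 2)*(-4) = -2*(-4) = 8)
(Q + 14)*3011 = (8 + 14)*3011 = 22*3011 = 66242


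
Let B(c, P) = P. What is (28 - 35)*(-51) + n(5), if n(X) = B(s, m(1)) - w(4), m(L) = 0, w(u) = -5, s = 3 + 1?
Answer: 362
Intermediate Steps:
s = 4
n(X) = 5 (n(X) = 0 - 1*(-5) = 0 + 5 = 5)
(28 - 35)*(-51) + n(5) = (28 - 35)*(-51) + 5 = -7*(-51) + 5 = 357 + 5 = 362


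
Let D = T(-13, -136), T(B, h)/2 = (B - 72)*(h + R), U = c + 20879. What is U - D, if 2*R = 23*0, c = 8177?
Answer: 5936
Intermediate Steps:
R = 0 (R = (23*0)/2 = (1/2)*0 = 0)
U = 29056 (U = 8177 + 20879 = 29056)
T(B, h) = 2*h*(-72 + B) (T(B, h) = 2*((B - 72)*(h + 0)) = 2*((-72 + B)*h) = 2*(h*(-72 + B)) = 2*h*(-72 + B))
D = 23120 (D = 2*(-136)*(-72 - 13) = 2*(-136)*(-85) = 23120)
U - D = 29056 - 1*23120 = 29056 - 23120 = 5936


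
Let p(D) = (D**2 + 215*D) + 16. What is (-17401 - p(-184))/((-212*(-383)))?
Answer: -221/1532 ≈ -0.14426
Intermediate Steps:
p(D) = 16 + D**2 + 215*D
(-17401 - p(-184))/((-212*(-383))) = (-17401 - (16 + (-184)**2 + 215*(-184)))/((-212*(-383))) = (-17401 - (16 + 33856 - 39560))/81196 = (-17401 - 1*(-5688))*(1/81196) = (-17401 + 5688)*(1/81196) = -11713*1/81196 = -221/1532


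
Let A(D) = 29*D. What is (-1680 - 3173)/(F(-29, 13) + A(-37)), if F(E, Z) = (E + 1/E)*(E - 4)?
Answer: 140737/3331 ≈ 42.251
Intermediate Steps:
F(E, Z) = (-4 + E)*(E + 1/E) (F(E, Z) = (E + 1/E)*(-4 + E) = (-4 + E)*(E + 1/E))
(-1680 - 3173)/(F(-29, 13) + A(-37)) = (-1680 - 3173)/((1 + (-29)² - 4*(-29) - 4/(-29)) + 29*(-37)) = -4853/((1 + 841 + 116 - 4*(-1/29)) - 1073) = -4853/((1 + 841 + 116 + 4/29) - 1073) = -4853/(27786/29 - 1073) = -4853/(-3331/29) = -4853*(-29/3331) = 140737/3331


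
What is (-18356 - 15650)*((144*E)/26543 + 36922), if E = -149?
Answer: -33325852455140/26543 ≈ -1.2555e+9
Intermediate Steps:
(-18356 - 15650)*((144*E)/26543 + 36922) = (-18356 - 15650)*((144*(-149))/26543 + 36922) = -34006*(-21456*1/26543 + 36922) = -34006*(-21456/26543 + 36922) = -34006*979999190/26543 = -33325852455140/26543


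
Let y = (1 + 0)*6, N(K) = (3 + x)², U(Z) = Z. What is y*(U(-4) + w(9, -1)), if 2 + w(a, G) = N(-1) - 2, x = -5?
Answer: -24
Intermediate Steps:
N(K) = 4 (N(K) = (3 - 5)² = (-2)² = 4)
y = 6 (y = 1*6 = 6)
w(a, G) = 0 (w(a, G) = -2 + (4 - 2) = -2 + 2 = 0)
y*(U(-4) + w(9, -1)) = 6*(-4 + 0) = 6*(-4) = -24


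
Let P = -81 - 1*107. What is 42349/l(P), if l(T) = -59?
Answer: -42349/59 ≈ -717.78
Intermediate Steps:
P = -188 (P = -81 - 107 = -188)
42349/l(P) = 42349/(-59) = 42349*(-1/59) = -42349/59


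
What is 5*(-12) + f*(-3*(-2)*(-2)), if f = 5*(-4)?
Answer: 180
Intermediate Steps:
f = -20
5*(-12) + f*(-3*(-2)*(-2)) = 5*(-12) - 20*(-3*(-2))*(-2) = -60 - 120*(-2) = -60 - 20*(-12) = -60 + 240 = 180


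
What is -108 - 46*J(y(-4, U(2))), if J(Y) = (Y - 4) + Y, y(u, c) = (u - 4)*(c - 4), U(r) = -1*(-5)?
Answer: 812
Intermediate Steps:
U(r) = 5
y(u, c) = (-4 + c)*(-4 + u) (y(u, c) = (-4 + u)*(-4 + c) = (-4 + c)*(-4 + u))
J(Y) = -4 + 2*Y (J(Y) = (-4 + Y) + Y = -4 + 2*Y)
-108 - 46*J(y(-4, U(2))) = -108 - 46*(-4 + 2*(16 - 4*5 - 4*(-4) + 5*(-4))) = -108 - 46*(-4 + 2*(16 - 20 + 16 - 20)) = -108 - 46*(-4 + 2*(-8)) = -108 - 46*(-4 - 16) = -108 - 46*(-20) = -108 + 920 = 812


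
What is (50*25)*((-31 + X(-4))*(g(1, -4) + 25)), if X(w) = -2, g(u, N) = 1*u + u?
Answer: -1113750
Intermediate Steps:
g(u, N) = 2*u (g(u, N) = u + u = 2*u)
(50*25)*((-31 + X(-4))*(g(1, -4) + 25)) = (50*25)*((-31 - 2)*(2*1 + 25)) = 1250*(-33*(2 + 25)) = 1250*(-33*27) = 1250*(-891) = -1113750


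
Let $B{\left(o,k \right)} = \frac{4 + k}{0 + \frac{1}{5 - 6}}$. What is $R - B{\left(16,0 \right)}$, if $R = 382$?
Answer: $386$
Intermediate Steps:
$B{\left(o,k \right)} = -4 - k$ ($B{\left(o,k \right)} = \frac{4 + k}{0 + \frac{1}{-1}} = \frac{4 + k}{0 - 1} = \frac{4 + k}{-1} = \left(4 + k\right) \left(-1\right) = -4 - k$)
$R - B{\left(16,0 \right)} = 382 - \left(-4 - 0\right) = 382 - \left(-4 + 0\right) = 382 - -4 = 382 + 4 = 386$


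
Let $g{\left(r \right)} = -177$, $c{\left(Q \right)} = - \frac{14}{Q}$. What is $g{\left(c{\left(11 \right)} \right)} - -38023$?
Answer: $37846$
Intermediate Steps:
$g{\left(c{\left(11 \right)} \right)} - -38023 = -177 - -38023 = -177 + 38023 = 37846$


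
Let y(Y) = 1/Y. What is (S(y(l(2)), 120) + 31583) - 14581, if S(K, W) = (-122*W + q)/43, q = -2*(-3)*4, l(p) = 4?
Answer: 716470/43 ≈ 16662.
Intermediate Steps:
q = 24 (q = 6*4 = 24)
S(K, W) = 24/43 - 122*W/43 (S(K, W) = (-122*W + 24)/43 = (24 - 122*W)*(1/43) = 24/43 - 122*W/43)
(S(y(l(2)), 120) + 31583) - 14581 = ((24/43 - 122/43*120) + 31583) - 14581 = ((24/43 - 14640/43) + 31583) - 14581 = (-14616/43 + 31583) - 14581 = 1343453/43 - 14581 = 716470/43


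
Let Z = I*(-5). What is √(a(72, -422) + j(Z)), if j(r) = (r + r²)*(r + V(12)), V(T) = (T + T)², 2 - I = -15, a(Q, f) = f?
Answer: √3505318 ≈ 1872.3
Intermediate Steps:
I = 17 (I = 2 - 1*(-15) = 2 + 15 = 17)
V(T) = 4*T² (V(T) = (2*T)² = 4*T²)
Z = -85 (Z = 17*(-5) = -85)
j(r) = (576 + r)*(r + r²) (j(r) = (r + r²)*(r + 4*12²) = (r + r²)*(r + 4*144) = (r + r²)*(r + 576) = (r + r²)*(576 + r) = (576 + r)*(r + r²))
√(a(72, -422) + j(Z)) = √(-422 - 85*(576 + (-85)² + 577*(-85))) = √(-422 - 85*(576 + 7225 - 49045)) = √(-422 - 85*(-41244)) = √(-422 + 3505740) = √3505318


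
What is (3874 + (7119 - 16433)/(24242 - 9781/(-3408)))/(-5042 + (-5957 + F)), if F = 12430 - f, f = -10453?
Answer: 160031692373/490966764014 ≈ 0.32595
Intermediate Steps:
F = 22883 (F = 12430 - 1*(-10453) = 12430 + 10453 = 22883)
(3874 + (7119 - 16433)/(24242 - 9781/(-3408)))/(-5042 + (-5957 + F)) = (3874 + (7119 - 16433)/(24242 - 9781/(-3408)))/(-5042 + (-5957 + 22883)) = (3874 - 9314/(24242 - 9781*(-1/3408)))/(-5042 + 16926) = (3874 - 9314/(24242 + 9781/3408))/11884 = (3874 - 9314/82626517/3408)*(1/11884) = (3874 - 9314*3408/82626517)*(1/11884) = (3874 - 31742112/82626517)*(1/11884) = (320063384746/82626517)*(1/11884) = 160031692373/490966764014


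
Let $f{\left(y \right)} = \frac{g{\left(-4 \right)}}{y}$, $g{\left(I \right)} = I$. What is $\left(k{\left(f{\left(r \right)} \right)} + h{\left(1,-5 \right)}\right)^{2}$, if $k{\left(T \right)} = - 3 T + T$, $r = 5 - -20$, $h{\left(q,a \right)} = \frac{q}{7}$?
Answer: $\frac{6561}{30625} \approx 0.21424$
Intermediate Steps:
$h{\left(q,a \right)} = \frac{q}{7}$ ($h{\left(q,a \right)} = q \frac{1}{7} = \frac{q}{7}$)
$r = 25$ ($r = 5 + 20 = 25$)
$f{\left(y \right)} = - \frac{4}{y}$
$k{\left(T \right)} = - 2 T$
$\left(k{\left(f{\left(r \right)} \right)} + h{\left(1,-5 \right)}\right)^{2} = \left(- 2 \left(- \frac{4}{25}\right) + \frac{1}{7} \cdot 1\right)^{2} = \left(- 2 \left(\left(-4\right) \frac{1}{25}\right) + \frac{1}{7}\right)^{2} = \left(\left(-2\right) \left(- \frac{4}{25}\right) + \frac{1}{7}\right)^{2} = \left(\frac{8}{25} + \frac{1}{7}\right)^{2} = \left(\frac{81}{175}\right)^{2} = \frac{6561}{30625}$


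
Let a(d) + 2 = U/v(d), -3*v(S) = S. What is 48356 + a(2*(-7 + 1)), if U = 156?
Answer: 48393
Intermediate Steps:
v(S) = -S/3
a(d) = -2 - 468/d (a(d) = -2 + 156/((-d/3)) = -2 + 156*(-3/d) = -2 - 468/d)
48356 + a(2*(-7 + 1)) = 48356 + (-2 - 468*1/(2*(-7 + 1))) = 48356 + (-2 - 468/(2*(-6))) = 48356 + (-2 - 468/(-12)) = 48356 + (-2 - 468*(-1/12)) = 48356 + (-2 + 39) = 48356 + 37 = 48393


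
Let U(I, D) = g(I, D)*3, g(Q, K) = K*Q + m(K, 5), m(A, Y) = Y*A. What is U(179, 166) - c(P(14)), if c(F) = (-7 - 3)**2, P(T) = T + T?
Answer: 91532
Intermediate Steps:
m(A, Y) = A*Y
P(T) = 2*T
g(Q, K) = 5*K + K*Q (g(Q, K) = K*Q + K*5 = K*Q + 5*K = 5*K + K*Q)
U(I, D) = 3*D*(5 + I) (U(I, D) = (D*(5 + I))*3 = 3*D*(5 + I))
c(F) = 100 (c(F) = (-10)**2 = 100)
U(179, 166) - c(P(14)) = 3*166*(5 + 179) - 1*100 = 3*166*184 - 100 = 91632 - 100 = 91532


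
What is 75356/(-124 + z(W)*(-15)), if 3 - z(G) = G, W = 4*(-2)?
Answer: -75356/289 ≈ -260.75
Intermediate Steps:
W = -8
z(G) = 3 - G
75356/(-124 + z(W)*(-15)) = 75356/(-124 + (3 - 1*(-8))*(-15)) = 75356/(-124 + (3 + 8)*(-15)) = 75356/(-124 + 11*(-15)) = 75356/(-124 - 165) = 75356/(-289) = 75356*(-1/289) = -75356/289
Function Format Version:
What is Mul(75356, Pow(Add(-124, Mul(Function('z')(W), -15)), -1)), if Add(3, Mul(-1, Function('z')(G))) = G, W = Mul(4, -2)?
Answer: Rational(-75356, 289) ≈ -260.75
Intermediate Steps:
W = -8
Function('z')(G) = Add(3, Mul(-1, G))
Mul(75356, Pow(Add(-124, Mul(Function('z')(W), -15)), -1)) = Mul(75356, Pow(Add(-124, Mul(Add(3, Mul(-1, -8)), -15)), -1)) = Mul(75356, Pow(Add(-124, Mul(Add(3, 8), -15)), -1)) = Mul(75356, Pow(Add(-124, Mul(11, -15)), -1)) = Mul(75356, Pow(Add(-124, -165), -1)) = Mul(75356, Pow(-289, -1)) = Mul(75356, Rational(-1, 289)) = Rational(-75356, 289)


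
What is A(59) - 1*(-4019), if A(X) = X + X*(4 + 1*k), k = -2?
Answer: 4196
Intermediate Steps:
A(X) = 3*X (A(X) = X + X*(4 + 1*(-2)) = X + X*(4 - 2) = X + X*2 = X + 2*X = 3*X)
A(59) - 1*(-4019) = 3*59 - 1*(-4019) = 177 + 4019 = 4196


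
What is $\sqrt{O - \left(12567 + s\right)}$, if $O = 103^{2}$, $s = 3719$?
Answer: $i \sqrt{5677} \approx 75.346 i$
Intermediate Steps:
$O = 10609$
$\sqrt{O - \left(12567 + s\right)} = \sqrt{10609 - 16286} = \sqrt{-5677} = i \sqrt{5677}$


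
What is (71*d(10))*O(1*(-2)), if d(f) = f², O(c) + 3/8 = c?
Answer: -33725/2 ≈ -16863.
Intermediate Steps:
O(c) = -3/8 + c
(71*d(10))*O(1*(-2)) = (71*10²)*(-3/8 + 1*(-2)) = (71*100)*(-3/8 - 2) = 7100*(-19/8) = -33725/2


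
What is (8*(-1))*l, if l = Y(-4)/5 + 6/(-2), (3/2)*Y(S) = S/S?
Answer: 344/15 ≈ 22.933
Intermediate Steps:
Y(S) = ⅔ (Y(S) = 2*(S/S)/3 = (⅔)*1 = ⅔)
l = -43/15 (l = (⅔)/5 + 6/(-2) = (⅔)*(⅕) + 6*(-½) = 2/15 - 3 = -43/15 ≈ -2.8667)
(8*(-1))*l = (8*(-1))*(-43/15) = -8*(-43/15) = 344/15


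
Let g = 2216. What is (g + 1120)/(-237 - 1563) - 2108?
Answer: -158239/75 ≈ -2109.9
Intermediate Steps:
(g + 1120)/(-237 - 1563) - 2108 = (2216 + 1120)/(-237 - 1563) - 2108 = 3336/(-1800) - 2108 = 3336*(-1/1800) - 2108 = -139/75 - 2108 = -158239/75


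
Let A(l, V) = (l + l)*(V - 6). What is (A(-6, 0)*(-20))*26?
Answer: -37440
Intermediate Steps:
A(l, V) = 2*l*(-6 + V) (A(l, V) = (2*l)*(-6 + V) = 2*l*(-6 + V))
(A(-6, 0)*(-20))*26 = ((2*(-6)*(-6 + 0))*(-20))*26 = ((2*(-6)*(-6))*(-20))*26 = (72*(-20))*26 = -1440*26 = -37440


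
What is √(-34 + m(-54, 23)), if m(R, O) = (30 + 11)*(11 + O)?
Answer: 4*√85 ≈ 36.878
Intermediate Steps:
m(R, O) = 451 + 41*O (m(R, O) = 41*(11 + O) = 451 + 41*O)
√(-34 + m(-54, 23)) = √(-34 + (451 + 41*23)) = √(-34 + (451 + 943)) = √(-34 + 1394) = √1360 = 4*√85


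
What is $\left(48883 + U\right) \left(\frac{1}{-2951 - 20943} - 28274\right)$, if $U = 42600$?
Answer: $- \frac{61803989723231}{23894} \approx -2.5866 \cdot 10^{9}$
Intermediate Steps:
$\left(48883 + U\right) \left(\frac{1}{-2951 - 20943} - 28274\right) = \left(48883 + 42600\right) \left(\frac{1}{-2951 - 20943} - 28274\right) = 91483 \left(\frac{1}{-23894} - 28274\right) = 91483 \left(- \frac{1}{23894} - 28274\right) = 91483 \left(- \frac{675578957}{23894}\right) = - \frac{61803989723231}{23894}$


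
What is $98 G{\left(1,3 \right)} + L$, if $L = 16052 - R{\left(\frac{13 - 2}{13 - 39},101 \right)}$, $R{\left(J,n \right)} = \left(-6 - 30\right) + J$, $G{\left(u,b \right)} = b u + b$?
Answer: $\frac{433587}{26} \approx 16676.0$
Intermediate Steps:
$G{\left(u,b \right)} = b + b u$
$R{\left(J,n \right)} = -36 + J$
$L = \frac{418299}{26}$ ($L = 16052 - \left(-36 + \frac{13 - 2}{13 - 39}\right) = 16052 - \left(-36 + \frac{11}{-26}\right) = 16052 - \left(-36 + 11 \left(- \frac{1}{26}\right)\right) = 16052 - \left(-36 - \frac{11}{26}\right) = 16052 - - \frac{947}{26} = 16052 + \frac{947}{26} = \frac{418299}{26} \approx 16088.0$)
$98 G{\left(1,3 \right)} + L = 98 \cdot 3 \left(1 + 1\right) + \frac{418299}{26} = 98 \cdot 3 \cdot 2 + \frac{418299}{26} = 98 \cdot 6 + \frac{418299}{26} = 588 + \frac{418299}{26} = \frac{433587}{26}$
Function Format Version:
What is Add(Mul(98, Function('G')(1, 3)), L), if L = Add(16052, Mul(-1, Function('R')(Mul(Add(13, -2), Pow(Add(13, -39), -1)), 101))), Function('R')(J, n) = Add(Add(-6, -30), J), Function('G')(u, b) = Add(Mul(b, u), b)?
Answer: Rational(433587, 26) ≈ 16676.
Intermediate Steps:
Function('G')(u, b) = Add(b, Mul(b, u))
Function('R')(J, n) = Add(-36, J)
L = Rational(418299, 26) (L = Add(16052, Mul(-1, Add(-36, Mul(Add(13, -2), Pow(Add(13, -39), -1))))) = Add(16052, Mul(-1, Add(-36, Mul(11, Pow(-26, -1))))) = Add(16052, Mul(-1, Add(-36, Mul(11, Rational(-1, 26))))) = Add(16052, Mul(-1, Add(-36, Rational(-11, 26)))) = Add(16052, Mul(-1, Rational(-947, 26))) = Add(16052, Rational(947, 26)) = Rational(418299, 26) ≈ 16088.)
Add(Mul(98, Function('G')(1, 3)), L) = Add(Mul(98, Mul(3, Add(1, 1))), Rational(418299, 26)) = Add(Mul(98, Mul(3, 2)), Rational(418299, 26)) = Add(Mul(98, 6), Rational(418299, 26)) = Add(588, Rational(418299, 26)) = Rational(433587, 26)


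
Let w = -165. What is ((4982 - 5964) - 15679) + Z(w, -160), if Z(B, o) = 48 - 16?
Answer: -16629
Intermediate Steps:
Z(B, o) = 32
((4982 - 5964) - 15679) + Z(w, -160) = ((4982 - 5964) - 15679) + 32 = (-982 - 15679) + 32 = -16661 + 32 = -16629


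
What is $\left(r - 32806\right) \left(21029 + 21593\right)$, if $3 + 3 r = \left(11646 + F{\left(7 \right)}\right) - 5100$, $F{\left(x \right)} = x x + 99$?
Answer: $- \frac{3909588194}{3} \approx -1.3032 \cdot 10^{9}$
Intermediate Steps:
$F{\left(x \right)} = 99 + x^{2}$ ($F{\left(x \right)} = x^{2} + 99 = 99 + x^{2}$)
$r = \frac{6691}{3}$ ($r = -1 + \frac{\left(11646 + \left(99 + 7^{2}\right)\right) - 5100}{3} = -1 + \frac{\left(11646 + \left(99 + 49\right)\right) - 5100}{3} = -1 + \frac{\left(11646 + 148\right) - 5100}{3} = -1 + \frac{11794 - 5100}{3} = -1 + \frac{1}{3} \cdot 6694 = -1 + \frac{6694}{3} = \frac{6691}{3} \approx 2230.3$)
$\left(r - 32806\right) \left(21029 + 21593\right) = \left(\frac{6691}{3} - 32806\right) \left(21029 + 21593\right) = \left(- \frac{91727}{3}\right) 42622 = - \frac{3909588194}{3}$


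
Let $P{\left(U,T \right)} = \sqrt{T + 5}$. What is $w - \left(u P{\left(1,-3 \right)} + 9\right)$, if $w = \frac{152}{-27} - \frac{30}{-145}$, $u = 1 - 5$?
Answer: $- \frac{11293}{783} + 4 \sqrt{2} \approx -8.7659$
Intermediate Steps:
$u = -4$
$P{\left(U,T \right)} = \sqrt{5 + T}$
$w = - \frac{4246}{783}$ ($w = 152 \left(- \frac{1}{27}\right) - - \frac{6}{29} = - \frac{152}{27} + \frac{6}{29} = - \frac{4246}{783} \approx -5.4227$)
$w - \left(u P{\left(1,-3 \right)} + 9\right) = - \frac{4246}{783} - \left(- 4 \sqrt{5 - 3} + 9\right) = - \frac{4246}{783} - \left(- 4 \sqrt{2} + 9\right) = - \frac{4246}{783} - \left(9 - 4 \sqrt{2}\right) = - \frac{11293}{783} + 4 \sqrt{2}$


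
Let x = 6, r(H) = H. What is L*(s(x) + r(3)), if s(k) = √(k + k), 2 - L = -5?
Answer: 21 + 14*√3 ≈ 45.249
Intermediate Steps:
L = 7 (L = 2 - 1*(-5) = 2 + 5 = 7)
s(k) = √2*√k (s(k) = √(2*k) = √2*√k)
L*(s(x) + r(3)) = 7*(√2*√6 + 3) = 7*(2*√3 + 3) = 7*(3 + 2*√3) = 21 + 14*√3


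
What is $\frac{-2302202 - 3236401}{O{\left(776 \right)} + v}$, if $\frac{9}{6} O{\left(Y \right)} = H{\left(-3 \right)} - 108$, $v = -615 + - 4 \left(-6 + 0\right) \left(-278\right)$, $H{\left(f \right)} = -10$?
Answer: $\frac{16615809}{22097} \approx 751.95$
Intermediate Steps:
$v = -7287$ ($v = -615 + \left(-4\right) \left(-6\right) \left(-278\right) = -615 + 24 \left(-278\right) = -615 - 6672 = -7287$)
$O{\left(Y \right)} = - \frac{236}{3}$ ($O{\left(Y \right)} = \frac{2 \left(-10 - 108\right)}{3} = \frac{2}{3} \left(-118\right) = - \frac{236}{3}$)
$\frac{-2302202 - 3236401}{O{\left(776 \right)} + v} = \frac{-2302202 - 3236401}{- \frac{236}{3} - 7287} = - \frac{5538603}{- \frac{22097}{3}} = \left(-5538603\right) \left(- \frac{3}{22097}\right) = \frac{16615809}{22097}$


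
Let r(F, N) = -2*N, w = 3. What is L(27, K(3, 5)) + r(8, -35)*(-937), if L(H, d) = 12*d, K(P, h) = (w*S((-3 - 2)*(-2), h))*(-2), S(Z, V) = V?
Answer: -65950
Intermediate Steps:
K(P, h) = -6*h (K(P, h) = (3*h)*(-2) = -6*h)
L(27, K(3, 5)) + r(8, -35)*(-937) = 12*(-6*5) - 2*(-35)*(-937) = 12*(-30) + 70*(-937) = -360 - 65590 = -65950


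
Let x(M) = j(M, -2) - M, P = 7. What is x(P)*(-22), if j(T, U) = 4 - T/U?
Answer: -11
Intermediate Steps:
j(T, U) = 4 - T/U
x(M) = 4 - M/2 (x(M) = (4 - 1*M/(-2)) - M = (4 - 1*M*(-1/2)) - M = (4 + M/2) - M = 4 - M/2)
x(P)*(-22) = (4 - 1/2*7)*(-22) = (4 - 7/2)*(-22) = (1/2)*(-22) = -11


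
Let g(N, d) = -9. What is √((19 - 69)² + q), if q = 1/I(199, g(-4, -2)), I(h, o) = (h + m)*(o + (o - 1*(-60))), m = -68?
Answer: √75680015502/5502 ≈ 50.000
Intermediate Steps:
I(h, o) = (-68 + h)*(60 + 2*o) (I(h, o) = (h - 68)*(o + (o - 1*(-60))) = (-68 + h)*(o + (o + 60)) = (-68 + h)*(o + (60 + o)) = (-68 + h)*(60 + 2*o))
q = 1/5502 (q = 1/(-4080 - 136*(-9) + 60*199 + 2*199*(-9)) = 1/(-4080 + 1224 + 11940 - 3582) = 1/5502 ≈ 0.00018175)
√((19 - 69)² + q) = √((19 - 69)² + 1/5502) = √((-50)² + 1/5502) = √(2500 + 1/5502) = √(13755001/5502) = √75680015502/5502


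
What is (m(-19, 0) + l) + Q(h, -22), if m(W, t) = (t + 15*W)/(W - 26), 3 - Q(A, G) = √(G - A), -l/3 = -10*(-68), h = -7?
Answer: -6092/3 - I*√15 ≈ -2030.7 - 3.873*I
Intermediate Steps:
l = -2040 (l = -(-30)*(-68) = -3*680 = -2040)
Q(A, G) = 3 - √(G - A)
m(W, t) = (t + 15*W)/(-26 + W)
(m(-19, 0) + l) + Q(h, -22) = ((0 + 15*(-19))/(-26 - 19) - 2040) + (3 - √(-22 - 1*(-7))) = ((0 - 285)/(-45) - 2040) + (3 - √(-22 + 7)) = (-1/45*(-285) - 2040) + (3 - √(-15)) = (19/3 - 2040) + (3 - I*√15) = -6101/3 + (3 - I*√15) = -6092/3 - I*√15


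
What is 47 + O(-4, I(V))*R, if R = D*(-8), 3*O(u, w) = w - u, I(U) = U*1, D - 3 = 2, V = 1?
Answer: -59/3 ≈ -19.667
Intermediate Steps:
D = 5 (D = 3 + 2 = 5)
I(U) = U
O(u, w) = -u/3 + w/3 (O(u, w) = (w - u)/3 = -u/3 + w/3)
R = -40 (R = 5*(-8) = -40)
47 + O(-4, I(V))*R = 47 + (-⅓*(-4) + (⅓)*1)*(-40) = 47 + (4/3 + ⅓)*(-40) = 47 + (5/3)*(-40) = 47 - 200/3 = -59/3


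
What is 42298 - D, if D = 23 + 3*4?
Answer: 42263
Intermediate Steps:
D = 35 (D = 23 + 12 = 35)
42298 - D = 42298 - 1*35 = 42298 - 35 = 42263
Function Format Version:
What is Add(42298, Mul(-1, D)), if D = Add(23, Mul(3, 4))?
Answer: 42263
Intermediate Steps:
D = 35 (D = Add(23, 12) = 35)
Add(42298, Mul(-1, D)) = Add(42298, Mul(-1, 35)) = Add(42298, -35) = 42263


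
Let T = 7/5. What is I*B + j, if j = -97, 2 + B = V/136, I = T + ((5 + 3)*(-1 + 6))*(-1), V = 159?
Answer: -44151/680 ≈ -64.928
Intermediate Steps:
T = 7/5 (T = 7*(⅕) = 7/5 ≈ 1.4000)
I = -193/5 (I = 7/5 + ((5 + 3)*(-1 + 6))*(-1) = 7/5 + (8*5)*(-1) = 7/5 + 40*(-1) = 7/5 - 40 = -193/5 ≈ -38.600)
B = -113/136 (B = -2 + 159/136 = -113/136 ≈ -0.83088)
I*B + j = -193/5*(-113/136) - 97 = 21809/680 - 97 = -44151/680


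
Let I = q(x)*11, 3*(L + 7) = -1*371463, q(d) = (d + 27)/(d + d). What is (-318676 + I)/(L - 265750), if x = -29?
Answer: 9241593/11297762 ≈ 0.81800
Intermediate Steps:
q(d) = (27 + d)/(2*d) (q(d) = (27 + d)/((2*d)) = (27 + d)*(1/(2*d)) = (27 + d)/(2*d))
L = -123828 (L = -7 + (-1*371463)/3 = -7 + (⅓)*(-371463) = -7 - 123821 = -123828)
I = 11/29 (I = ((½)*(27 - 29)/(-29))*11 = ((½)*(-1/29)*(-2))*11 = (1/29)*11 = 11/29 ≈ 0.37931)
(-318676 + I)/(L - 265750) = (-318676 + 11/29)/(-123828 - 265750) = -9241593/29/(-389578) = -9241593/29*(-1/389578) = 9241593/11297762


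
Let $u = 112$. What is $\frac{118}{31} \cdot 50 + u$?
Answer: $\frac{9372}{31} \approx 302.32$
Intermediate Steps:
$\frac{118}{31} \cdot 50 + u = \frac{118}{31} \cdot 50 + 112 = \frac{5900}{31} + 112 = \frac{9372}{31}$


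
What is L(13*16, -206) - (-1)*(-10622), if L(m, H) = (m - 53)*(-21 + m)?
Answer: 18363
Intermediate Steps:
L(m, H) = (-53 + m)*(-21 + m)
L(13*16, -206) - (-1)*(-10622) = (1113 + (13*16)² - 962*16) - (-1)*(-10622) = (1113 + 208² - 74*208) - 1*10622 = (1113 + 43264 - 15392) - 10622 = 28985 - 10622 = 18363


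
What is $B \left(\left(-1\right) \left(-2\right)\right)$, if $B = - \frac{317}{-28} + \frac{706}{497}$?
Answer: $\frac{25331}{994} \approx 25.484$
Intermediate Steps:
$B = \frac{25331}{1988}$ ($B = \left(-317\right) \left(- \frac{1}{28}\right) + 706 \cdot \frac{1}{497} = \frac{317}{28} + \frac{706}{497} = \frac{25331}{1988} \approx 12.742$)
$B \left(\left(-1\right) \left(-2\right)\right) = \frac{25331 \left(\left(-1\right) \left(-2\right)\right)}{1988} = \frac{25331}{1988} \cdot 2 = \frac{25331}{994}$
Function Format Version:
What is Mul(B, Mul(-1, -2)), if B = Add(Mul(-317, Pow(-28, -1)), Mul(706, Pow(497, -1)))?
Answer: Rational(25331, 994) ≈ 25.484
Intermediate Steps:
B = Rational(25331, 1988) (B = Add(Mul(-317, Rational(-1, 28)), Mul(706, Rational(1, 497))) = Add(Rational(317, 28), Rational(706, 497)) = Rational(25331, 1988) ≈ 12.742)
Mul(B, Mul(-1, -2)) = Mul(Rational(25331, 1988), Mul(-1, -2)) = Mul(Rational(25331, 1988), 2) = Rational(25331, 994)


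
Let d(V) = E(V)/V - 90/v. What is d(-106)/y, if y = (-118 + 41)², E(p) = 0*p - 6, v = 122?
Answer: -2202/19168457 ≈ -0.00011488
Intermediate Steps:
E(p) = -6 (E(p) = 0 - 6 = -6)
y = 5929 (y = (-77)² = 5929)
d(V) = -45/61 - 6/V (d(V) = -6/V - 90/122 = -6/V - 90*1/122 = -6/V - 45/61 = -45/61 - 6/V)
d(-106)/y = (-45/61 - 6/(-106))/5929 = (-45/61 - 6*(-1/106))*(1/5929) = (-45/61 + 3/53)*(1/5929) = -2202/3233*1/5929 = -2202/19168457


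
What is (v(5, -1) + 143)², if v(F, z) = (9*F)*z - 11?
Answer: 7569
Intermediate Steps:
v(F, z) = -11 + 9*F*z (v(F, z) = 9*F*z - 11 = -11 + 9*F*z)
(v(5, -1) + 143)² = ((-11 + 9*5*(-1)) + 143)² = ((-11 - 45) + 143)² = (-56 + 143)² = 87² = 7569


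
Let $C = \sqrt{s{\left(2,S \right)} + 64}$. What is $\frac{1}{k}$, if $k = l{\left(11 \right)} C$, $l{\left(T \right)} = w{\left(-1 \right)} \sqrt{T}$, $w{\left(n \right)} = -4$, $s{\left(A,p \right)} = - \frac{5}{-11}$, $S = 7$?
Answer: $- \frac{\sqrt{709}}{2836} \approx -0.009389$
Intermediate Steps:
$s{\left(A,p \right)} = \frac{5}{11}$ ($s{\left(A,p \right)} = \left(-5\right) \left(- \frac{1}{11}\right) = \frac{5}{11}$)
$l{\left(T \right)} = - 4 \sqrt{T}$
$C = \frac{\sqrt{7799}}{11}$ ($C = \sqrt{\frac{5}{11} + 64} = \sqrt{\frac{709}{11}} = \frac{\sqrt{7799}}{11} \approx 8.0284$)
$k = - 4 \sqrt{709}$ ($k = - 4 \sqrt{11} \frac{\sqrt{7799}}{11} = - 4 \sqrt{709} \approx -106.51$)
$\frac{1}{k} = \frac{1}{\left(-4\right) \sqrt{709}} = - \frac{\sqrt{709}}{2836}$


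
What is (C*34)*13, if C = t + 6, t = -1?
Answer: 2210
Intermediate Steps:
C = 5 (C = -1 + 6 = 5)
(C*34)*13 = (5*34)*13 = 170*13 = 2210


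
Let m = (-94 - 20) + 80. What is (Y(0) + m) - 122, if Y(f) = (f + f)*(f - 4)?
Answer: -156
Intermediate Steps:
m = -34 (m = -114 + 80 = -34)
Y(f) = 2*f*(-4 + f) (Y(f) = (2*f)*(-4 + f) = 2*f*(-4 + f))
(Y(0) + m) - 122 = (2*0*(-4 + 0) - 34) - 122 = (2*0*(-4) - 34) - 122 = (0 - 34) - 122 = -34 - 122 = -156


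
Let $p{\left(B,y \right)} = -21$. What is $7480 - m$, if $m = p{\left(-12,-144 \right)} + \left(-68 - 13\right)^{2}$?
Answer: $940$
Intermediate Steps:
$m = 6540$ ($m = -21 + \left(-68 - 13\right)^{2} = -21 + \left(-81\right)^{2} = -21 + 6561 = 6540$)
$7480 - m = 7480 - 6540 = 940$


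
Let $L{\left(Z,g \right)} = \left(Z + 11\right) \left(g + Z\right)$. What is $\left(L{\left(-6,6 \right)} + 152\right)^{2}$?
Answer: $23104$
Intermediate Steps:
$L{\left(Z,g \right)} = \left(11 + Z\right) \left(Z + g\right)$
$\left(L{\left(-6,6 \right)} + 152\right)^{2} = \left(\left(\left(-6\right)^{2} + 11 \left(-6\right) + 11 \cdot 6 - 36\right) + 152\right)^{2} = \left(\left(36 - 66 + 66 - 36\right) + 152\right)^{2} = \left(0 + 152\right)^{2} = 152^{2} = 23104$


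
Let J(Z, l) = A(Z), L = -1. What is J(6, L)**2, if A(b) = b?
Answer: 36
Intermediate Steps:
J(Z, l) = Z
J(6, L)**2 = 6**2 = 36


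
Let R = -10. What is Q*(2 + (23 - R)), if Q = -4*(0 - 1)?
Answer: 140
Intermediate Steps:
Q = 4 (Q = -4*(-1) = 4)
Q*(2 + (23 - R)) = 4*(2 + (23 - 1*(-10))) = 4*(2 + (23 + 10)) = 4*(2 + 33) = 4*35 = 140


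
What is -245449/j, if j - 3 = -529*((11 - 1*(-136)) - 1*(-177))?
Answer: 245449/171393 ≈ 1.4321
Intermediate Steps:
j = -171393 (j = 3 - 529*((11 - 1*(-136)) - 1*(-177)) = 3 - 529*((11 + 136) + 177) = 3 - 529*(147 + 177) = 3 - 529*324 = 3 - 171396 = -171393)
-245449/j = -245449/(-171393) = -245449*(-1)/171393 = -1*(-245449/171393) = 245449/171393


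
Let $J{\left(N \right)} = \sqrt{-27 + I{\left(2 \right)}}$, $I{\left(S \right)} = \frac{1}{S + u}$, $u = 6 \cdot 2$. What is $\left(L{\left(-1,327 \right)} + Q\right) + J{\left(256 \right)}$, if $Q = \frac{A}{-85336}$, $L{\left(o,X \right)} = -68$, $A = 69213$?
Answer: $- \frac{5872061}{85336} + \frac{i \sqrt{5278}}{14} \approx -68.811 + 5.1893 i$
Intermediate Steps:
$u = 12$
$I{\left(S \right)} = \frac{1}{12 + S}$ ($I{\left(S \right)} = \frac{1}{S + 12} = \frac{1}{12 + S}$)
$Q = - \frac{69213}{85336}$ ($Q = \frac{69213}{-85336} = 69213 \left(- \frac{1}{85336}\right) = - \frac{69213}{85336} \approx -0.81106$)
$J{\left(N \right)} = \frac{i \sqrt{5278}}{14}$ ($J{\left(N \right)} = \sqrt{-27 + \frac{1}{12 + 2}} = \sqrt{-27 + \frac{1}{14}} = \sqrt{- \frac{377}{14}} = \frac{i \sqrt{5278}}{14}$)
$\left(L{\left(-1,327 \right)} + Q\right) + J{\left(256 \right)} = \left(-68 - \frac{69213}{85336}\right) + \frac{i \sqrt{5278}}{14} = - \frac{5872061}{85336} + \frac{i \sqrt{5278}}{14}$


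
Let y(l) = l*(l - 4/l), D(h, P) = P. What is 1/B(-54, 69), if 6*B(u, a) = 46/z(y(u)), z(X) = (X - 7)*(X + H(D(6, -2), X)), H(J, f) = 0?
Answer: 25378080/23 ≈ 1.1034e+6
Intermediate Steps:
z(X) = X*(-7 + X) (z(X) = (X - 7)*(X + 0) = (-7 + X)*X = X*(-7 + X))
B(u, a) = 23/(3*(-11 + u²)*(-4 + u²)) (B(u, a) = (46/(((-4 + u²)*(-7 + (-4 + u²)))))/6 = (46/(((-4 + u²)*(-11 + u²))))/6 = (46/(((-11 + u²)*(-4 + u²))))/6 = (46*(1/((-11 + u²)*(-4 + u²))))/6 = (46/((-11 + u²)*(-4 + u²)))/6 = 23/(3*(-11 + u²)*(-4 + u²)))
1/B(-54, 69) = 1/(23/(3*(44 + (-54)⁴ - 15*(-54)²))) = 1/(23/(3*(44 + 8503056 - 15*2916))) = 1/(23/(3*(44 + 8503056 - 43740))) = 1/((23/3)/8459360) = 1/((23/3)*(1/8459360)) = 1/(23/25378080) = 25378080/23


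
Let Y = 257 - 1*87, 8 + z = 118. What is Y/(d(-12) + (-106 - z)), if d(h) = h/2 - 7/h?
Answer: -2040/2657 ≈ -0.76778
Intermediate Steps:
z = 110 (z = -8 + 118 = 110)
d(h) = h/2 - 7/h (d(h) = h*(1/2) - 7/h = h/2 - 7/h)
Y = 170 (Y = 257 - 87 = 170)
Y/(d(-12) + (-106 - z)) = 170/(((1/2)*(-12) - 7/(-12)) + (-106 - 1*110)) = 170/((-6 - 7*(-1/12)) + (-106 - 110)) = 170/((-6 + 7/12) - 216) = 170/(-65/12 - 216) = 170/(-2657/12) = 170*(-12/2657) = -2040/2657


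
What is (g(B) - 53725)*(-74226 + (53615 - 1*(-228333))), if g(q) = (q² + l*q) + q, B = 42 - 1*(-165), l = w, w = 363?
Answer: 13392252784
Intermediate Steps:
l = 363
B = 207 (B = 42 + 165 = 207)
g(q) = q² + 364*q (g(q) = (q² + 363*q) + q = q² + 364*q)
(g(B) - 53725)*(-74226 + (53615 - 1*(-228333))) = (207*(364 + 207) - 53725)*(-74226 + (53615 - 1*(-228333))) = (207*571 - 53725)*(-74226 + (53615 + 228333)) = (118197 - 53725)*(-74226 + 281948) = 64472*207722 = 13392252784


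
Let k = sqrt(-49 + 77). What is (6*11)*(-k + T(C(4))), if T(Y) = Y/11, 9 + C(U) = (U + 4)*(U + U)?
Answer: 330 - 132*sqrt(7) ≈ -19.239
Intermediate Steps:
C(U) = -9 + 2*U*(4 + U) (C(U) = -9 + (U + 4)*(U + U) = -9 + (4 + U)*(2*U) = -9 + 2*U*(4 + U))
k = 2*sqrt(7) (k = sqrt(28) = 2*sqrt(7) ≈ 5.2915)
T(Y) = Y/11 (T(Y) = Y*(1/11) = Y/11)
(6*11)*(-k + T(C(4))) = (6*11)*(-2*sqrt(7) + (-9 + 2*4**2 + 8*4)/11) = 66*(-2*sqrt(7) + (-9 + 2*16 + 32)/11) = 66*(-2*sqrt(7) + (-9 + 32 + 32)/11) = 66*(-2*sqrt(7) + (1/11)*55) = 66*(-2*sqrt(7) + 5) = 66*(5 - 2*sqrt(7)) = 330 - 132*sqrt(7)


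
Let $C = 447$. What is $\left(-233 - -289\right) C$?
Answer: $25032$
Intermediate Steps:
$\left(-233 - -289\right) C = \left(-233 - -289\right) 447 = \left(-233 + 289\right) 447 = 56 \cdot 447 = 25032$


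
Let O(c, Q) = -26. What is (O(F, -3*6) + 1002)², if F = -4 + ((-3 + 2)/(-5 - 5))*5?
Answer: 952576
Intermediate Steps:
F = -7/2 (F = -4 - 1/(-10)*5 = -4 - 1*(-⅒)*5 = -4 + (⅒)*5 = -4 + ½ = -7/2 ≈ -3.5000)
(O(F, -3*6) + 1002)² = (-26 + 1002)² = 976² = 952576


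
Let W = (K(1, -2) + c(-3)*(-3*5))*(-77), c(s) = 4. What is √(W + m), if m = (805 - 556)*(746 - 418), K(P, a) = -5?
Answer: √86677 ≈ 294.41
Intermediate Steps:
m = 81672 (m = 249*328 = 81672)
W = 5005 (W = (-5 + 4*(-3*5))*(-77) = (-5 + 4*(-15))*(-77) = (-5 - 60)*(-77) = -65*(-77) = 5005)
√(W + m) = √(5005 + 81672) = √86677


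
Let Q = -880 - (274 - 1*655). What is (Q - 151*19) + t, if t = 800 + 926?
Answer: -1642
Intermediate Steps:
t = 1726
Q = -499 (Q = -880 - (274 - 655) = -880 - 1*(-381) = -880 + 381 = -499)
(Q - 151*19) + t = (-499 - 151*19) + 1726 = (-499 - 2869) + 1726 = -3368 + 1726 = -1642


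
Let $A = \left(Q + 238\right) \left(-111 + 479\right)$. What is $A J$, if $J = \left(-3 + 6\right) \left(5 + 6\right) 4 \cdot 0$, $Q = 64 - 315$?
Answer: $0$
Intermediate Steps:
$Q = -251$ ($Q = 64 - 315 = -251$)
$A = -4784$ ($A = \left(-251 + 238\right) \left(-111 + 479\right) = \left(-13\right) 368 = -4784$)
$J = 0$ ($J = 3 \cdot 11 \cdot 4 \cdot 0 = 33 \cdot 4 \cdot 0 = 132 \cdot 0 = 0$)
$A J = \left(-4784\right) 0 = 0$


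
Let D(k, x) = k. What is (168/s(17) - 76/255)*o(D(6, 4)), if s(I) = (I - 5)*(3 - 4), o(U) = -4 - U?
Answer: 7292/51 ≈ 142.98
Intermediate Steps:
s(I) = 5 - I (s(I) = (-5 + I)*(-1) = 5 - I)
(168/s(17) - 76/255)*o(D(6, 4)) = (168/(5 - 1*17) - 76/255)*(-4 - 1*6) = (168/(5 - 17) - 76*1/255)*(-4 - 6) = (168/(-12) - 76/255)*(-10) = (168*(-1/12) - 76/255)*(-10) = (-14 - 76/255)*(-10) = -3646/255*(-10) = 7292/51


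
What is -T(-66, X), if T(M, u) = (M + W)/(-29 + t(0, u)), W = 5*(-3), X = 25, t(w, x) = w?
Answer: -81/29 ≈ -2.7931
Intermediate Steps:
W = -15
T(M, u) = 15/29 - M/29 (T(M, u) = (M - 15)/(-29 + 0) = (-15 + M)/(-29) = (-15 + M)*(-1/29) = 15/29 - M/29)
-T(-66, X) = -(15/29 - 1/29*(-66)) = -(15/29 + 66/29) = -1*81/29 = -81/29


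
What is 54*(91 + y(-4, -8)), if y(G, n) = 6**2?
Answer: 6858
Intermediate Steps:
y(G, n) = 36
54*(91 + y(-4, -8)) = 54*(91 + 36) = 54*127 = 6858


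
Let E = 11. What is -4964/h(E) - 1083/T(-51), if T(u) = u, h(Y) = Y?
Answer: -80417/187 ≈ -430.04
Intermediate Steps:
-4964/h(E) - 1083/T(-51) = -4964/11 - 1083/(-51) = -4964*1/11 - 1083*(-1/51) = -4964/11 + 361/17 = -80417/187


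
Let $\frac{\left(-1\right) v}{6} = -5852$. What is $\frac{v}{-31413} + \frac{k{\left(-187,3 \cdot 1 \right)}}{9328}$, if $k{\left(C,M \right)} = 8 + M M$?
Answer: $- \frac{108996905}{97673488} \approx -1.1159$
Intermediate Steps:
$k{\left(C,M \right)} = 8 + M^{2}$
$v = 35112$ ($v = \left(-6\right) \left(-5852\right) = 35112$)
$\frac{v}{-31413} + \frac{k{\left(-187,3 \cdot 1 \right)}}{9328} = \frac{35112}{-31413} + \frac{8 + \left(3 \cdot 1\right)^{2}}{9328} = 35112 \left(- \frac{1}{31413}\right) + \left(8 + 3^{2}\right) \frac{1}{9328} = - \frac{11704}{10471} + \left(8 + 9\right) \frac{1}{9328} = - \frac{11704}{10471} + 17 \cdot \frac{1}{9328} = - \frac{11704}{10471} + \frac{17}{9328} = - \frac{108996905}{97673488}$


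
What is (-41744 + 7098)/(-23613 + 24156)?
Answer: -34646/543 ≈ -63.805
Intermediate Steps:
(-41744 + 7098)/(-23613 + 24156) = -34646/543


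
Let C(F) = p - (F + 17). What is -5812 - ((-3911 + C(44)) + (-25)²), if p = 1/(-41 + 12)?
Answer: -71484/29 ≈ -2465.0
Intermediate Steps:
p = -1/29 (p = 1/(-29) = -1/29 ≈ -0.034483)
C(F) = -494/29 - F (C(F) = -1/29 - (F + 17) = -1/29 - (17 + F) = -1/29 + (-17 - F) = -494/29 - F)
-5812 - ((-3911 + C(44)) + (-25)²) = -5812 - ((-3911 + (-494/29 - 1*44)) + (-25)²) = -5812 - ((-3911 + (-494/29 - 44)) + 625) = -5812 - ((-3911 - 1770/29) + 625) = -5812 - (-115189/29 + 625) = -5812 - 1*(-97064/29) = -5812 + 97064/29 = -71484/29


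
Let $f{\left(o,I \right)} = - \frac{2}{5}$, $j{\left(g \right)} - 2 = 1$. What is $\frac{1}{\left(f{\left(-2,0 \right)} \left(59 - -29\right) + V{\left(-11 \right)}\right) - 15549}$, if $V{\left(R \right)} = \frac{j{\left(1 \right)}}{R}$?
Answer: $- \frac{55}{857146} \approx -6.4166 \cdot 10^{-5}$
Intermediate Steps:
$j{\left(g \right)} = 3$ ($j{\left(g \right)} = 2 + 1 = 3$)
$f{\left(o,I \right)} = - \frac{2}{5}$ ($f{\left(o,I \right)} = \left(-2\right) \frac{1}{5} = - \frac{2}{5}$)
$V{\left(R \right)} = \frac{3}{R}$
$\frac{1}{\left(f{\left(-2,0 \right)} \left(59 - -29\right) + V{\left(-11 \right)}\right) - 15549} = \frac{1}{\left(- \frac{2 \left(59 - -29\right)}{5} + \frac{3}{-11}\right) - 15549} = \frac{1}{\left(- \frac{2 \left(59 + 29\right)}{5} + 3 \left(- \frac{1}{11}\right)\right) - 15549} = \frac{1}{\left(\left(- \frac{2}{5}\right) 88 - \frac{3}{11}\right) - 15549} = \frac{1}{\left(- \frac{176}{5} - \frac{3}{11}\right) - 15549} = \frac{1}{- \frac{1951}{55} - 15549} = \frac{1}{- \frac{857146}{55}} = - \frac{55}{857146}$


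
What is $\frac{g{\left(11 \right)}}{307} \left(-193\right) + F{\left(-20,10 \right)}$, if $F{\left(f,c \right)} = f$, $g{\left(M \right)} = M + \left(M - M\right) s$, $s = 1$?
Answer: $- \frac{8263}{307} \approx -26.915$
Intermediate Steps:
$g{\left(M \right)} = M$ ($g{\left(M \right)} = M + \left(M - M\right) 1 = M + 0 \cdot 1 = M + 0 = M$)
$\frac{g{\left(11 \right)}}{307} \left(-193\right) + F{\left(-20,10 \right)} = \frac{11}{307} \left(-193\right) - 20 = - \frac{2123}{307} - 20 = - \frac{8263}{307}$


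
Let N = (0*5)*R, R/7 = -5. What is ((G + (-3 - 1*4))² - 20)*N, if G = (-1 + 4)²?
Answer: 0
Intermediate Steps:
R = -35 (R = 7*(-5) = -35)
N = 0 (N = (0*5)*(-35) = 0*(-35) = 0)
G = 9 (G = 3² = 9)
((G + (-3 - 1*4))² - 20)*N = ((9 + (-3 - 1*4))² - 20)*0 = ((9 + (-3 - 4))² - 20)*0 = ((9 - 7)² - 20)*0 = (2² - 20)*0 = (4 - 20)*0 = -16*0 = 0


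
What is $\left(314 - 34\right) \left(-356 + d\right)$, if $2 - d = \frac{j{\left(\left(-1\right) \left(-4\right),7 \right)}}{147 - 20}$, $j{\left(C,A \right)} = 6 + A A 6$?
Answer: $- \frac{12672240}{127} \approx -99781.0$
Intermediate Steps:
$j{\left(C,A \right)} = 6 + 6 A^{2}$ ($j{\left(C,A \right)} = 6 + A 6 A = 6 + 6 A^{2}$)
$d = - \frac{46}{127}$ ($d = 2 - \frac{6 + 6 \cdot 7^{2}}{147 - 20} = 2 - \frac{6 + 6 \cdot 49}{127} = 2 - \left(6 + 294\right) \frac{1}{127} = 2 - 300 \cdot \frac{1}{127} = 2 - \frac{300}{127} = - \frac{46}{127} \approx -0.3622$)
$\left(314 - 34\right) \left(-356 + d\right) = \left(314 - 34\right) \left(-356 - \frac{46}{127}\right) = 280 \left(- \frac{45258}{127}\right) = - \frac{12672240}{127}$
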